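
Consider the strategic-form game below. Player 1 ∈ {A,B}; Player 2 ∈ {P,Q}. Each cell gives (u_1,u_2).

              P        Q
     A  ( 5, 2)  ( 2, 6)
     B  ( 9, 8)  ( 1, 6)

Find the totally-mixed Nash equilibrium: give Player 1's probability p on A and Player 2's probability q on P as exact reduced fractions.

P1 indiff ⇒ q·5+(1-q)·2 = q·9+(1-q)·1 ⇒ q(-4) = (1-q)(-1) ⇒ q = 1/5
P2 indiff ⇒ p·2+(1-p)·8 = p·6+(1-p)·6 ⇒ p(-4) = (1-p)(-2) ⇒ p = 1/3

P1 mixes 1/3 on A; P2 mixes 1/5 on P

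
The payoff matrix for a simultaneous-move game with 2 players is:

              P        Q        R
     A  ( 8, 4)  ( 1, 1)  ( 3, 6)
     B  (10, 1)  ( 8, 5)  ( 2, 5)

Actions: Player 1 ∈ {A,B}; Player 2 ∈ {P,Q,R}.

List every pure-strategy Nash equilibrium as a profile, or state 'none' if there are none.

PSNE = {(A,R), (B,Q)}

(A,P): not NE [P1→B gives 10>8; P2→R gives 6>4]
(A,Q): not NE [P1→B gives 8>1; P2→R gives 6>1]
(A,R): NE
(B,P): not NE [P2→R gives 5>1]
(B,Q): NE
(B,R): not NE [P1→A gives 3>2]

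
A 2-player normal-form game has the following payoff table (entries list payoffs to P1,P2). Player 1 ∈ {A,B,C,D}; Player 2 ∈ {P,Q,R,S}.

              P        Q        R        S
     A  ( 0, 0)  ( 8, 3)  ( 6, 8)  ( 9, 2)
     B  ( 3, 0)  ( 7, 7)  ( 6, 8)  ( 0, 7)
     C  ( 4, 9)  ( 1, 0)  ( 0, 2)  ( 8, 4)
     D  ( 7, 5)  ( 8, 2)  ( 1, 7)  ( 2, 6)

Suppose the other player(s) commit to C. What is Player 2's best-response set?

u_2(P vs C) = 9
u_2(Q vs C) = 0
u_2(R vs C) = 2
u_2(S vs C) = 4
max payoff 9 at {P}

argmax u_2 = {P}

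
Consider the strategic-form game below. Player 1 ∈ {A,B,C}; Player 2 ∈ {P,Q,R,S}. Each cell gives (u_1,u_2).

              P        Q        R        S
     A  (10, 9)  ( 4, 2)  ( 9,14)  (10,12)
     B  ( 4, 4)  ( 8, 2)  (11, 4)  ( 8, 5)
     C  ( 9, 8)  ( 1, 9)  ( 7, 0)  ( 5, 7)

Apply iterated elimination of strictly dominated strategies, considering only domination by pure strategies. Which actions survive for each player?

Remaining: P1:{A,B} P2:{R,S}

P1 drop C (A beats it: P:10>9 Q:4>1 R:9>7 S:10>5)
P2 drop P (S beats it: A:12>9 B:5>4)
P2 drop Q (R beats it: A:14>2 B:4>2)
P1→{A,B} P2→{R,S}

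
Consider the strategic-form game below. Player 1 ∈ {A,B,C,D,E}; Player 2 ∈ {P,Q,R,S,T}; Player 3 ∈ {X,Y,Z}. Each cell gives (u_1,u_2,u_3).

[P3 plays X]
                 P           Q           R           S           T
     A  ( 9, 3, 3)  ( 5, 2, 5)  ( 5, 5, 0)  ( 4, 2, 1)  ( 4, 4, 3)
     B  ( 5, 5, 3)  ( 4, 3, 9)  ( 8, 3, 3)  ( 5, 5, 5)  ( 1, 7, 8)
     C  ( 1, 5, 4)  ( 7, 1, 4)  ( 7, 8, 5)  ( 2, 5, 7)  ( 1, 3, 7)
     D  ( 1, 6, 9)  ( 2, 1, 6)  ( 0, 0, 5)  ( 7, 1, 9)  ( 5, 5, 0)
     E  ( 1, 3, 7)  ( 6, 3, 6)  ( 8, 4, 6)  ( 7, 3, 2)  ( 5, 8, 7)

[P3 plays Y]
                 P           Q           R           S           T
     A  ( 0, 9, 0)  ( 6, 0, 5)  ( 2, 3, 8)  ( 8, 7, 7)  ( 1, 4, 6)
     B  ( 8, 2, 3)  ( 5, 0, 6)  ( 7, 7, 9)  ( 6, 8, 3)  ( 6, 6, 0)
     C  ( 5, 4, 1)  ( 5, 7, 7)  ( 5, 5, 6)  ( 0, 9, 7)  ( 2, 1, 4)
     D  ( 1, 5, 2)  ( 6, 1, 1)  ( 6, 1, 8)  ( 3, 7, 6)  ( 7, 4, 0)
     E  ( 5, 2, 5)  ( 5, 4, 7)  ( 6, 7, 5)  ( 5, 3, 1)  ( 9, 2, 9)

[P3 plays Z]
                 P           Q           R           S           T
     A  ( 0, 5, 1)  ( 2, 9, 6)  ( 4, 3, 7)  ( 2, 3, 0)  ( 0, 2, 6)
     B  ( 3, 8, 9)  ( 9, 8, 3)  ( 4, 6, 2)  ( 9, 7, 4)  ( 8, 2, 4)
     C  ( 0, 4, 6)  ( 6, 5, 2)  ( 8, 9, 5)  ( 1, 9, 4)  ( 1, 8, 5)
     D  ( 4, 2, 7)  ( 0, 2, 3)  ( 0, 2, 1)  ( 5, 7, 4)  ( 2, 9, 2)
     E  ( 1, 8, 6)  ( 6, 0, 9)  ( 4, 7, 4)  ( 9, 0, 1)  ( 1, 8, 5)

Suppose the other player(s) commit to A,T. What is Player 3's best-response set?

u_3(X vs A,T) = 3
u_3(Y vs A,T) = 6
u_3(Z vs A,T) = 6
max payoff 6 at {Y,Z}

P3 best: {Y,Z}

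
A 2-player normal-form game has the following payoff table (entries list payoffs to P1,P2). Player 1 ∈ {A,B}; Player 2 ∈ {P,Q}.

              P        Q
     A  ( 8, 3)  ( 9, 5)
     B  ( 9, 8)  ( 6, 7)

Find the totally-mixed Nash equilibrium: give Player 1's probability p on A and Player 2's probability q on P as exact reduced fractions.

p=1/3, q=3/4

P1 indiff ⇒ q·8+(1-q)·9 = q·9+(1-q)·6 ⇒ q(-1) = (1-q)(-3) ⇒ q = 3/4
P2 indiff ⇒ p·3+(1-p)·8 = p·5+(1-p)·7 ⇒ p(-2) = (1-p)(-1) ⇒ p = 1/3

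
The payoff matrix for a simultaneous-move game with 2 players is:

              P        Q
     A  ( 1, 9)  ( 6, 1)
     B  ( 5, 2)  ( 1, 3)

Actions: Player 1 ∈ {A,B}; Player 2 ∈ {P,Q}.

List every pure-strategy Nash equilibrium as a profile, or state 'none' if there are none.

(A,P): not NE [P1→B gives 5>1]
(A,Q): not NE [P2→P gives 9>1]
(B,P): not NE [P2→Q gives 3>2]
(B,Q): not NE [P1→A gives 6>1]

PSNE: ∅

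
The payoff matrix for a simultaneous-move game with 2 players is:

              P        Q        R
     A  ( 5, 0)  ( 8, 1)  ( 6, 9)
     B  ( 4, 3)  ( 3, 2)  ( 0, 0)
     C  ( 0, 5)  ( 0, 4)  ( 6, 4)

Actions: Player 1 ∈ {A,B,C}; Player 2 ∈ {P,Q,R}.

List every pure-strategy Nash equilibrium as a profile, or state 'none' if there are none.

NE set: (A,R)

(A,P): not NE [P2→R gives 9>0]
(A,Q): not NE [P2→R gives 9>1]
(A,R): NE
(B,P): not NE [P1→A gives 5>4]
(B,Q): not NE [P1→A gives 8>3; P2→P gives 3>2]
(B,R): not NE [P1→C gives 6>0; P2→P gives 3>0]
(C,P): not NE [P1→A gives 5>0]
(C,Q): not NE [P1→A gives 8>0; P2→P gives 5>4]
(C,R): not NE [P2→P gives 5>4]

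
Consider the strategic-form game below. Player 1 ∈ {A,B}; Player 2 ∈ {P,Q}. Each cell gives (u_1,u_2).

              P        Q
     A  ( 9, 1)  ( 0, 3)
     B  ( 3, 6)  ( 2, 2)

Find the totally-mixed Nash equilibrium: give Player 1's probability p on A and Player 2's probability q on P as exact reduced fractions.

P1 mixes 2/3 on A; P2 mixes 1/4 on P

P1 indiff ⇒ q·9+(1-q)·0 = q·3+(1-q)·2 ⇒ q(6) = (1-q)(2) ⇒ q = 1/4
P2 indiff ⇒ p·1+(1-p)·6 = p·3+(1-p)·2 ⇒ p(-2) = (1-p)(-4) ⇒ p = 2/3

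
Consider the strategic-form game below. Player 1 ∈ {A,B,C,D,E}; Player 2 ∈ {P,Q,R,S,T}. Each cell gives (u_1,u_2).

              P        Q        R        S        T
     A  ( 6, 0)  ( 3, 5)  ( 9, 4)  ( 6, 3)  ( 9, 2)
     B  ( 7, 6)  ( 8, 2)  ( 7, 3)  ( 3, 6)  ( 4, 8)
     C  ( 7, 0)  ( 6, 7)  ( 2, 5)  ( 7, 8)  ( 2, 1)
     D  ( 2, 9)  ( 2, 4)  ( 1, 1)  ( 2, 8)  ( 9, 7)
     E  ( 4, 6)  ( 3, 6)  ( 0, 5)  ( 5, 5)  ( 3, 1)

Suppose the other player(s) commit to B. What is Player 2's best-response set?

BR_2 = {T}

u_2(P vs B) = 6
u_2(Q vs B) = 2
u_2(R vs B) = 3
u_2(S vs B) = 6
u_2(T vs B) = 8
max payoff 8 at {T}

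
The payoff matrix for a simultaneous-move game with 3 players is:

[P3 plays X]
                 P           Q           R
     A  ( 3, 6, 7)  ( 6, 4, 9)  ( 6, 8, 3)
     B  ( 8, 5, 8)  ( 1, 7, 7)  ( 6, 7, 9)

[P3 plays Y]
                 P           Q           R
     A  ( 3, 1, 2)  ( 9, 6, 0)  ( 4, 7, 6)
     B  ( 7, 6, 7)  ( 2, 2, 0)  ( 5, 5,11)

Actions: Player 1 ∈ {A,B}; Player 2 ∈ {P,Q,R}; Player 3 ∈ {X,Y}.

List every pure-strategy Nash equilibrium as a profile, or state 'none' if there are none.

No pure NE.

(A,P,X): not NE [P1→B gives 8>3; P2→R gives 8>6]
(A,P,Y): not NE [P1→B gives 7>3; P2→R gives 7>1; P3→X gives 7>2]
(A,Q,X): not NE [P2→R gives 8>4]
(A,Q,Y): not NE [P2→R gives 7>6; P3→X gives 9>0]
(A,R,X): not NE [P3→Y gives 6>3]
(A,R,Y): not NE [P1→B gives 5>4]
(B,P,X): not NE [P2→R gives 7>5]
(B,P,Y): not NE [P3→X gives 8>7]
(B,Q,X): not NE [P1→A gives 6>1]
(B,Q,Y): not NE [P1→A gives 9>2; P2→P gives 6>2; P3→X gives 7>0]
(B,R,X): not NE [P3→Y gives 11>9]
(B,R,Y): not NE [P2→P gives 6>5]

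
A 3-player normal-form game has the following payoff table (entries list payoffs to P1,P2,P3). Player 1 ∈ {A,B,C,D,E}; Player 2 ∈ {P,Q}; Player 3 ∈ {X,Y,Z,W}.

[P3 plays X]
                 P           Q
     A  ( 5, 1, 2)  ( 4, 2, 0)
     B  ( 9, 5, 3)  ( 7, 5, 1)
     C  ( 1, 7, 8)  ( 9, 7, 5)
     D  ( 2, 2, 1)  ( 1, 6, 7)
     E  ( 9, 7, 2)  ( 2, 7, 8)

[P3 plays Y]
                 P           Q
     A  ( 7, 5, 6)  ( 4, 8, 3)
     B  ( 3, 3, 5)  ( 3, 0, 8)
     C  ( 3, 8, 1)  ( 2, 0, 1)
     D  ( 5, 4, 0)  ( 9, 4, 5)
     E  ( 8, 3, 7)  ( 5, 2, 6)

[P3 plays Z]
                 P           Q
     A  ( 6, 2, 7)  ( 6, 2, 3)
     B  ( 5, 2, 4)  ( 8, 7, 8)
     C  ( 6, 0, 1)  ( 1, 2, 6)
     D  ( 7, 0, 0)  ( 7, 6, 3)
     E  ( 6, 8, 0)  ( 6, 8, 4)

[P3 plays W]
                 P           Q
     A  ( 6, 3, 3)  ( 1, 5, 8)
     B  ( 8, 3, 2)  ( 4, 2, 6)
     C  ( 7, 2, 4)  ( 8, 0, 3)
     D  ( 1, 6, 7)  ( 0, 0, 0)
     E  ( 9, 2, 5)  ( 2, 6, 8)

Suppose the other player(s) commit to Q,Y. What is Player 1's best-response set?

argmax u_1 = {D}

u_1(A vs Q,Y) = 4
u_1(B vs Q,Y) = 3
u_1(C vs Q,Y) = 2
u_1(D vs Q,Y) = 9
u_1(E vs Q,Y) = 5
max payoff 9 at {D}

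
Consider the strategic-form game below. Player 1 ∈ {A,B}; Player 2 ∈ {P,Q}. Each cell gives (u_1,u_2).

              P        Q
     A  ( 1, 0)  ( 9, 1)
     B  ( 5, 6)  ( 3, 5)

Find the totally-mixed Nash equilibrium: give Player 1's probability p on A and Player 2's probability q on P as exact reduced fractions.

P1 indiff ⇒ q·1+(1-q)·9 = q·5+(1-q)·3 ⇒ q(-4) = (1-q)(-6) ⇒ q = 3/5
P2 indiff ⇒ p·0+(1-p)·6 = p·1+(1-p)·5 ⇒ p(-1) = (1-p)(-1) ⇒ p = 1/2

p=1/2, q=3/5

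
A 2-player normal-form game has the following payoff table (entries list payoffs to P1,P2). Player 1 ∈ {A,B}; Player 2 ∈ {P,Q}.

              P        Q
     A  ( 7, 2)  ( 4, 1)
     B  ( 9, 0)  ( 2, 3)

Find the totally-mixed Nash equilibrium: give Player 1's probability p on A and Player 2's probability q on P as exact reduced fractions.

P1 indiff ⇒ q·7+(1-q)·4 = q·9+(1-q)·2 ⇒ q(-2) = (1-q)(-2) ⇒ q = 1/2
P2 indiff ⇒ p·2+(1-p)·0 = p·1+(1-p)·3 ⇒ p(1) = (1-p)(3) ⇒ p = 3/4

p=3/4, q=1/2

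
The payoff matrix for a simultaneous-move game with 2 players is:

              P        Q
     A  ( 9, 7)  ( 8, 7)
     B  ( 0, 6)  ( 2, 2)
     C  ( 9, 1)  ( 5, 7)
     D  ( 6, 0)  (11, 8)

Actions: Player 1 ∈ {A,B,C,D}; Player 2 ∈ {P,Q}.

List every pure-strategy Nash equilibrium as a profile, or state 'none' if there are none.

(A,P): NE
(A,Q): not NE [P1→D gives 11>8]
(B,P): not NE [P1→C gives 9>0]
(B,Q): not NE [P1→D gives 11>2; P2→P gives 6>2]
(C,P): not NE [P2→Q gives 7>1]
(C,Q): not NE [P1→D gives 11>5]
(D,P): not NE [P1→C gives 9>6; P2→Q gives 8>0]
(D,Q): NE

NE set: (A,P), (D,Q)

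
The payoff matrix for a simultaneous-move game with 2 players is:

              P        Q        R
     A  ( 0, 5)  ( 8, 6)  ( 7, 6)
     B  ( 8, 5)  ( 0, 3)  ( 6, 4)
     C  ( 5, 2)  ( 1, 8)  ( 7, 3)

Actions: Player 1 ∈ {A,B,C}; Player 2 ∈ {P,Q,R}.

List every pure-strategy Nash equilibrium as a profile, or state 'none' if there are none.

(A,P): not NE [P1→B gives 8>0; P2→R gives 6>5]
(A,Q): NE
(A,R): NE
(B,P): NE
(B,Q): not NE [P1→A gives 8>0; P2→P gives 5>3]
(B,R): not NE [P1→C gives 7>6; P2→P gives 5>4]
(C,P): not NE [P1→B gives 8>5; P2→Q gives 8>2]
(C,Q): not NE [P1→A gives 8>1]
(C,R): not NE [P2→Q gives 8>3]

NE set: (A,Q), (A,R), (B,P)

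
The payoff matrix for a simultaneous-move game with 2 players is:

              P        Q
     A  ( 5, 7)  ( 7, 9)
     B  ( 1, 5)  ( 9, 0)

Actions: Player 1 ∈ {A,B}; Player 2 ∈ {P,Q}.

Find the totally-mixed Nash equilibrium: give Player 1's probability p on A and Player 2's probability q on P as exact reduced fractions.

P1 indiff ⇒ q·5+(1-q)·7 = q·1+(1-q)·9 ⇒ q(4) = (1-q)(2) ⇒ q = 1/3
P2 indiff ⇒ p·7+(1-p)·5 = p·9+(1-p)·0 ⇒ p(-2) = (1-p)(-5) ⇒ p = 5/7

P1 mixes 5/7 on A; P2 mixes 1/3 on P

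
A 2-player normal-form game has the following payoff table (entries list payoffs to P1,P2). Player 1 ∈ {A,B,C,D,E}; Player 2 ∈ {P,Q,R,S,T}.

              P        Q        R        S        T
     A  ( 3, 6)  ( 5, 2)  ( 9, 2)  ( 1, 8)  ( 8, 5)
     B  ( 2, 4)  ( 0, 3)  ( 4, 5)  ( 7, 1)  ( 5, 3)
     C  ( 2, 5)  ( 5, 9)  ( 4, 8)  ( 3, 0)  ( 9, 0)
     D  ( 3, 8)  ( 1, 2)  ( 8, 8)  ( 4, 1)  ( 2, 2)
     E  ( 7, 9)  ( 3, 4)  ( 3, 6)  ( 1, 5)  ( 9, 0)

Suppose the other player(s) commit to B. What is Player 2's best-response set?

BR_2 = {R}

u_2(P vs B) = 4
u_2(Q vs B) = 3
u_2(R vs B) = 5
u_2(S vs B) = 1
u_2(T vs B) = 3
max payoff 5 at {R}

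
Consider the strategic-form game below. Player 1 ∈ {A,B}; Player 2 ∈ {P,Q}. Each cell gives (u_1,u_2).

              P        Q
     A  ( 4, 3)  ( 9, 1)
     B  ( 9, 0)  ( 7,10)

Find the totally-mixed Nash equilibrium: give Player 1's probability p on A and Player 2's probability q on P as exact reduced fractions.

P1 indiff ⇒ q·4+(1-q)·9 = q·9+(1-q)·7 ⇒ q(-5) = (1-q)(-2) ⇒ q = 2/7
P2 indiff ⇒ p·3+(1-p)·0 = p·1+(1-p)·10 ⇒ p(2) = (1-p)(10) ⇒ p = 5/6

(p,q) = (5/6, 2/7)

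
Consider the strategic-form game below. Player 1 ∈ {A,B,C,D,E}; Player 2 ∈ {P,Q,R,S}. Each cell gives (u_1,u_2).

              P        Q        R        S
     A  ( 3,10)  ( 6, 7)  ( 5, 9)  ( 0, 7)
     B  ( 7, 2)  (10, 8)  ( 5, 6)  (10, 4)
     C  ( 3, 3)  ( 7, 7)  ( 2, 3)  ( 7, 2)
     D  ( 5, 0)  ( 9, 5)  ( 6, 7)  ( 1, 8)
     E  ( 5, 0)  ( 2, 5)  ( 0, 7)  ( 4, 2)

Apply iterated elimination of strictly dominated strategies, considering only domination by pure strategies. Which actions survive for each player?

Remaining: P1:{B,D} P2:{Q,R,S}

P1 drop A (D beats it: P:5>3 Q:9>6 R:6>5 S:1>0)
P1 drop C (B beats it: P:7>3 Q:10>7 R:5>2 S:10>7)
P1 drop E (B beats it: P:7>5 Q:10>2 R:5>0 S:10>4)
P2 drop P (Q beats it: B:8>2 D:5>0)
P1→{B,D} P2→{Q,R,S}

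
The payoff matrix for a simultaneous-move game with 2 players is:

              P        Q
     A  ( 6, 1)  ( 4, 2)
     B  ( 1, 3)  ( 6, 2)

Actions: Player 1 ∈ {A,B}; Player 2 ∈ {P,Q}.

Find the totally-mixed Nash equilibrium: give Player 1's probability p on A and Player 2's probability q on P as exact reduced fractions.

p=1/2, q=2/7

P1 indiff ⇒ q·6+(1-q)·4 = q·1+(1-q)·6 ⇒ q(5) = (1-q)(2) ⇒ q = 2/7
P2 indiff ⇒ p·1+(1-p)·3 = p·2+(1-p)·2 ⇒ p(-1) = (1-p)(-1) ⇒ p = 1/2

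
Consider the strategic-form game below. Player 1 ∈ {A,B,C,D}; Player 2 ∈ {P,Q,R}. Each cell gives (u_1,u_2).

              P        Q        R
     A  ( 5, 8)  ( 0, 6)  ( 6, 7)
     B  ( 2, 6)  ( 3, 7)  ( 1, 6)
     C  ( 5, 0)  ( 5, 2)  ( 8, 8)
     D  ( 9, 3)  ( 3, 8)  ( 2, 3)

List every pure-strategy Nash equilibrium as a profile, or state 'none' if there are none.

Nash profiles: (C,R)

(A,P): not NE [P1→D gives 9>5]
(A,Q): not NE [P1→C gives 5>0; P2→P gives 8>6]
(A,R): not NE [P1→C gives 8>6; P2→P gives 8>7]
(B,P): not NE [P1→D gives 9>2; P2→Q gives 7>6]
(B,Q): not NE [P1→C gives 5>3]
(B,R): not NE [P1→C gives 8>1; P2→Q gives 7>6]
(C,P): not NE [P1→D gives 9>5; P2→R gives 8>0]
(C,Q): not NE [P2→R gives 8>2]
(C,R): NE
(D,P): not NE [P2→Q gives 8>3]
(D,Q): not NE [P1→C gives 5>3]
(D,R): not NE [P1→C gives 8>2; P2→Q gives 8>3]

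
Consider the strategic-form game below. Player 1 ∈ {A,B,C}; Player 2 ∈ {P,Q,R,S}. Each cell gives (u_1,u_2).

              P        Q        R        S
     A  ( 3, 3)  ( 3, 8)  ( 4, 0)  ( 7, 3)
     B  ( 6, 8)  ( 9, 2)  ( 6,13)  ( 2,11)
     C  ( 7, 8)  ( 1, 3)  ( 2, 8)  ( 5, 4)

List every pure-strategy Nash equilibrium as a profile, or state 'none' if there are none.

(A,P): not NE [P1→C gives 7>3; P2→Q gives 8>3]
(A,Q): not NE [P1→B gives 9>3]
(A,R): not NE [P1→B gives 6>4; P2→Q gives 8>0]
(A,S): not NE [P2→Q gives 8>3]
(B,P): not NE [P1→C gives 7>6; P2→R gives 13>8]
(B,Q): not NE [P2→R gives 13>2]
(B,R): NE
(B,S): not NE [P1→A gives 7>2; P2→R gives 13>11]
(C,P): NE
(C,Q): not NE [P1→B gives 9>1; P2→R gives 8>3]
(C,R): not NE [P1→B gives 6>2]
(C,S): not NE [P1→A gives 7>5; P2→R gives 8>4]

Nash profiles: (B,R), (C,P)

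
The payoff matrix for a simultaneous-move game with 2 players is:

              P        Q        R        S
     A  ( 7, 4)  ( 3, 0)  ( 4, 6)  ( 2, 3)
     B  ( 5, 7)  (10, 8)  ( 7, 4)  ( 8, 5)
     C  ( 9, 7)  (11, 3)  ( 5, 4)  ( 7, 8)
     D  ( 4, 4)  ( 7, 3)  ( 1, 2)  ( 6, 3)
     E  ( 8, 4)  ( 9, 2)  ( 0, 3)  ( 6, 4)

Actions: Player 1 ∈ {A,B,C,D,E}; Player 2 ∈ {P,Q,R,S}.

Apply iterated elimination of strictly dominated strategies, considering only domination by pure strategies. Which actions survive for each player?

Remaining: P1:{B,C} P2:{P,Q,S}

P1 drop A (C beats it: P:9>7 Q:11>3 R:5>4 S:7>2)
P1 drop D (B beats it: P:5>4 Q:10>7 R:7>1 S:8>6)
P1 drop E (C beats it: P:9>8 Q:11>9 R:5>0 S:7>6)
P2 drop R (P beats it: B:7>4 C:7>4)
P1→{B,C} P2→{P,Q,S}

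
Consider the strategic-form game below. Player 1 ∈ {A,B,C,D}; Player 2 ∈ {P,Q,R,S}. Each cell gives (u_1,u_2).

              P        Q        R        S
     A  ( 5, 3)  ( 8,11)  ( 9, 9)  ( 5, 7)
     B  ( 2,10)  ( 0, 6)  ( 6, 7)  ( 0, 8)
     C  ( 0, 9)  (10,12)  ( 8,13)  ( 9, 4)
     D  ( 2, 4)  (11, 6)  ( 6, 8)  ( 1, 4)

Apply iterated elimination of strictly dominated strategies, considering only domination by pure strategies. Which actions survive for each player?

Remaining: P1:{A,C,D} P2:{Q,R}

P1 drop B (A beats it: P:5>2 Q:8>0 R:9>6 S:5>0)
P2 drop P (Q beats it: A:11>3 C:12>9 D:6>4)
P2 drop S (Q beats it: A:11>7 C:12>4 D:6>4)
P1→{A,C,D} P2→{Q,R}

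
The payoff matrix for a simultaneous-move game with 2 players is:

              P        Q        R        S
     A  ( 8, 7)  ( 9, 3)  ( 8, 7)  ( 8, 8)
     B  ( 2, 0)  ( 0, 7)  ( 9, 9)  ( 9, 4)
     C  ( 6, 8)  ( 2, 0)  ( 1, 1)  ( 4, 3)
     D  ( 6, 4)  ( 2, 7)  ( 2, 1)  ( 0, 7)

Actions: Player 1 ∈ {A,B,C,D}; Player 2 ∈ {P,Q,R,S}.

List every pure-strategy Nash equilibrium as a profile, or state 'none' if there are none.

PSNE = {(B,R)}

(A,P): not NE [P2→S gives 8>7]
(A,Q): not NE [P2→S gives 8>3]
(A,R): not NE [P1→B gives 9>8; P2→S gives 8>7]
(A,S): not NE [P1→B gives 9>8]
(B,P): not NE [P1→A gives 8>2; P2→R gives 9>0]
(B,Q): not NE [P1→A gives 9>0; P2→R gives 9>7]
(B,R): NE
(B,S): not NE [P2→R gives 9>4]
(C,P): not NE [P1→A gives 8>6]
(C,Q): not NE [P1→A gives 9>2; P2→P gives 8>0]
(C,R): not NE [P1→B gives 9>1; P2→P gives 8>1]
(C,S): not NE [P1→B gives 9>4; P2→P gives 8>3]
(D,P): not NE [P1→A gives 8>6; P2→S gives 7>4]
(D,Q): not NE [P1→A gives 9>2]
(D,R): not NE [P1→B gives 9>2; P2→S gives 7>1]
(D,S): not NE [P1→B gives 9>0]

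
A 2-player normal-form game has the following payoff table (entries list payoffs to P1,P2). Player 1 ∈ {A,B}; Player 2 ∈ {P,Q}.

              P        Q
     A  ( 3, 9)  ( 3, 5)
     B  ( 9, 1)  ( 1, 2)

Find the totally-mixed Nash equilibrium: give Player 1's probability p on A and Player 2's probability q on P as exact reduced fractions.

p=1/5, q=1/4

P1 indiff ⇒ q·3+(1-q)·3 = q·9+(1-q)·1 ⇒ q(-6) = (1-q)(-2) ⇒ q = 1/4
P2 indiff ⇒ p·9+(1-p)·1 = p·5+(1-p)·2 ⇒ p(4) = (1-p)(1) ⇒ p = 1/5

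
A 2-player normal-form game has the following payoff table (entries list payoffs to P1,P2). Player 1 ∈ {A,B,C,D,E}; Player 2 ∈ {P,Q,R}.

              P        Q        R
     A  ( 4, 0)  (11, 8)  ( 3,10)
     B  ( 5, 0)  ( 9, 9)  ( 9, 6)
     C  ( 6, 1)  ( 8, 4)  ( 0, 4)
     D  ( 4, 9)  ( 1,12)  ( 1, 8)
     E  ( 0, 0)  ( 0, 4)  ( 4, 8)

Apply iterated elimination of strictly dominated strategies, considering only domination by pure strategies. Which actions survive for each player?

P1 drop D (B beats it: P:5>4 Q:9>1 R:9>1)
P1 drop E (B beats it: P:5>0 Q:9>0 R:9>4)
P2 drop P (Q beats it: A:8>0 B:9>0 C:4>1)
P1 drop C (A beats it: Q:11>8 R:3>0)
P1→{A,B} P2→{Q,R}

Remaining: P1:{A,B} P2:{Q,R}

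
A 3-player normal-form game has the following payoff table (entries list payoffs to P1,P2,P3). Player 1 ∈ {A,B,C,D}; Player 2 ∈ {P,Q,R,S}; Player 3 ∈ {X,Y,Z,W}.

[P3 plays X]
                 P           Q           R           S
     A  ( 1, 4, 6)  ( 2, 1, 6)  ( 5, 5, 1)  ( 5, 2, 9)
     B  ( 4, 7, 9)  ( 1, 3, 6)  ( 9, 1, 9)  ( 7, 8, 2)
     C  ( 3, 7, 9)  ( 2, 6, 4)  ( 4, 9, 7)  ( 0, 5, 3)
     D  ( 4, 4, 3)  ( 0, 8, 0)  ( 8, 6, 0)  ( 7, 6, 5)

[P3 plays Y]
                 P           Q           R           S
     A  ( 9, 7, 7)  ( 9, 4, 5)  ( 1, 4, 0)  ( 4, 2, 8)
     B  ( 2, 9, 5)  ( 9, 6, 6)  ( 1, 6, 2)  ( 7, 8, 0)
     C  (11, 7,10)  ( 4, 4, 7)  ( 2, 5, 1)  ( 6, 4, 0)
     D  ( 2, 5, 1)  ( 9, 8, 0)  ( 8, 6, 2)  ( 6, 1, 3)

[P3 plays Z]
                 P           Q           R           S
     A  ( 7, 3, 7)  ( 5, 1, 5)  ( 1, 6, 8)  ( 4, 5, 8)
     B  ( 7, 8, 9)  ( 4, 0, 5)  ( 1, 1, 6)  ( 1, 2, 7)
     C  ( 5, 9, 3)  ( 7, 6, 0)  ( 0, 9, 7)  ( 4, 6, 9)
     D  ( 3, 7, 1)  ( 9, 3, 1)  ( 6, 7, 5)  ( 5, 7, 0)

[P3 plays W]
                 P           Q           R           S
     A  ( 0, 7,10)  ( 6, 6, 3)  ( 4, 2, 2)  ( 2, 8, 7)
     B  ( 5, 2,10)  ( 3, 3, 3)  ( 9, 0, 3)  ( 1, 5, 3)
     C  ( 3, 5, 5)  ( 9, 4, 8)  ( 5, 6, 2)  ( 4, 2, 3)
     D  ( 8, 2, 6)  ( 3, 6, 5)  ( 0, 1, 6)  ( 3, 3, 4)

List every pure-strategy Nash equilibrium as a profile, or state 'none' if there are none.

Nash profiles: (C,P,Y)

(A,P,X): not NE [P1→D gives 4>1; P2→R gives 5>4; P3→W gives 10>6]
(A,P,Y): not NE [P1→C gives 11>9; P3→W gives 10>7]
(A,P,Z): not NE [P2→R gives 6>3; P3→W gives 10>7]
(A,P,W): not NE [P1→D gives 8>0; P2→S gives 8>7]
(A,Q,X): not NE [P2→R gives 5>1]
(A,Q,Y): not NE [P2→P gives 7>4; P3→X gives 6>5]
(A,Q,Z): not NE [P1→D gives 9>5; P2→R gives 6>1; P3→X gives 6>5]
(A,Q,W): not NE [P1→C gives 9>6; P2→S gives 8>6; P3→X gives 6>3]
(A,R,X): not NE [P1→B gives 9>5; P3→Z gives 8>1]
(A,R,Y): not NE [P1→D gives 8>1; P2→P gives 7>4; P3→Z gives 8>0]
(A,R,Z): not NE [P1→D gives 6>1]
(A,R,W): not NE [P1→B gives 9>4; P2→S gives 8>2; P3→Z gives 8>2]
(A,S,X): not NE [P1→D gives 7>5; P2→R gives 5>2]
(A,S,Y): not NE [P1→B gives 7>4; P2→P gives 7>2; P3→X gives 9>8]
(A,S,Z): not NE [P1→D gives 5>4; P2→R gives 6>5; P3→X gives 9>8]
(A,S,W): not NE [P1→C gives 4>2; P3→X gives 9>7]
(B,P,X): not NE [P2→S gives 8>7; P3→W gives 10>9]
(B,P,Y): not NE [P1→C gives 11>2; P3→W gives 10>5]
(B,P,Z): not NE [P3→W gives 10>9]
(B,P,W): not NE [P1→D gives 8>5; P2→S gives 5>2]
(B,Q,X): not NE [P1→C gives 2>1; P2→S gives 8>3]
(B,Q,Y): not NE [P2→P gives 9>6]
(B,Q,Z): not NE [P1→D gives 9>4; P2→P gives 8>0; P3→Y gives 6>5]
(B,Q,W): not NE [P1→C gives 9>3; P2→S gives 5>3; P3→Y gives 6>3]
(B,R,X): not NE [P2→S gives 8>1]
(B,R,Y): not NE [P1→D gives 8>1; P2→P gives 9>6; P3→X gives 9>2]
(B,R,Z): not NE [P1→D gives 6>1; P2→P gives 8>1; P3→X gives 9>6]
(B,R,W): not NE [P2→S gives 5>0; P3→X gives 9>3]
(B,S,X): not NE [P3→Z gives 7>2]
(B,S,Y): not NE [P2→P gives 9>8; P3→Z gives 7>0]
(B,S,Z): not NE [P1→D gives 5>1; P2→P gives 8>2]
(B,S,W): not NE [P1→C gives 4>1; P3→Z gives 7>3]
(C,P,X): not NE [P1→D gives 4>3; P2→R gives 9>7; P3→Y gives 10>9]
(C,P,Y): NE
(C,P,Z): not NE [P1→B gives 7>5; P3→Y gives 10>3]
(C,P,W): not NE [P1→D gives 8>3; P2→R gives 6>5; P3→Y gives 10>5]
(C,Q,X): not NE [P2→R gives 9>6; P3→W gives 8>4]
(C,Q,Y): not NE [P1→D gives 9>4; P2→P gives 7>4; P3→W gives 8>7]
(C,Q,Z): not NE [P1→D gives 9>7; P2→R gives 9>6; P3→W gives 8>0]
(C,Q,W): not NE [P2→R gives 6>4]
(C,R,X): not NE [P1→B gives 9>4]
(C,R,Y): not NE [P1→D gives 8>2; P2→P gives 7>5; P3→Z gives 7>1]
(C,R,Z): not NE [P1→D gives 6>0]
(C,R,W): not NE [P1→B gives 9>5; P3→Z gives 7>2]
(C,S,X): not NE [P1→D gives 7>0; P2→R gives 9>5; P3→Z gives 9>3]
(C,S,Y): not NE [P1→B gives 7>6; P2→P gives 7>4; P3→Z gives 9>0]
(C,S,Z): not NE [P1→D gives 5>4; P2→R gives 9>6]
(C,S,W): not NE [P2→R gives 6>2; P3→Z gives 9>3]
(D,P,X): not NE [P2→Q gives 8>4; P3→W gives 6>3]
(D,P,Y): not NE [P1→C gives 11>2; P2→Q gives 8>5; P3→W gives 6>1]
(D,P,Z): not NE [P1→B gives 7>3; P3→W gives 6>1]
(D,P,W): not NE [P2→Q gives 6>2]
(D,Q,X): not NE [P1→C gives 2>0; P3→W gives 5>0]
(D,Q,Y): not NE [P3→W gives 5>0]
(D,Q,Z): not NE [P2→S gives 7>3; P3→W gives 5>1]
(D,Q,W): not NE [P1→C gives 9>3]
(D,R,X): not NE [P1→B gives 9>8; P2→Q gives 8>6; P3→W gives 6>0]
(D,R,Y): not NE [P2→Q gives 8>6; P3→W gives 6>2]
(D,R,Z): not NE [P3→W gives 6>5]
(D,R,W): not NE [P1→B gives 9>0; P2→Q gives 6>1]
(D,S,X): not NE [P2→Q gives 8>6]
(D,S,Y): not NE [P1→B gives 7>6; P2→Q gives 8>1; P3→X gives 5>3]
(D,S,Z): not NE [P3→X gives 5>0]
(D,S,W): not NE [P1→C gives 4>3; P2→Q gives 6>3; P3→X gives 5>4]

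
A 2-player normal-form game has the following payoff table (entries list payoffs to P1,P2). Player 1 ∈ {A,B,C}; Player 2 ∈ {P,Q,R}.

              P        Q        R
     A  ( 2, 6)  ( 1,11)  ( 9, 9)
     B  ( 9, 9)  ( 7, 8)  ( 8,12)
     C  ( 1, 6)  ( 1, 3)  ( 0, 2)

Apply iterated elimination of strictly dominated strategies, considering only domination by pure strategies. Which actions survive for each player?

IESDS → P1:{A,B} P2:{Q,R}

P1 drop C (B beats it: P:9>1 Q:7>1 R:8>0)
P2 drop P (R beats it: A:9>6 B:12>9)
P1→{A,B} P2→{Q,R}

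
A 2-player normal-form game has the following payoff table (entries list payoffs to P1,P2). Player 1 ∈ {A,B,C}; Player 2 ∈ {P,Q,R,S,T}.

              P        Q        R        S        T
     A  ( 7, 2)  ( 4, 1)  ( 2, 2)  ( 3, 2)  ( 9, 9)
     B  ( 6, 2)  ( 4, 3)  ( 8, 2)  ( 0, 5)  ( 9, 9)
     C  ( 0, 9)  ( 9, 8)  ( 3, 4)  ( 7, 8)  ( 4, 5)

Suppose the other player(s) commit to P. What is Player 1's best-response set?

argmax u_1 = {A}

u_1(A vs P) = 7
u_1(B vs P) = 6
u_1(C vs P) = 0
max payoff 7 at {A}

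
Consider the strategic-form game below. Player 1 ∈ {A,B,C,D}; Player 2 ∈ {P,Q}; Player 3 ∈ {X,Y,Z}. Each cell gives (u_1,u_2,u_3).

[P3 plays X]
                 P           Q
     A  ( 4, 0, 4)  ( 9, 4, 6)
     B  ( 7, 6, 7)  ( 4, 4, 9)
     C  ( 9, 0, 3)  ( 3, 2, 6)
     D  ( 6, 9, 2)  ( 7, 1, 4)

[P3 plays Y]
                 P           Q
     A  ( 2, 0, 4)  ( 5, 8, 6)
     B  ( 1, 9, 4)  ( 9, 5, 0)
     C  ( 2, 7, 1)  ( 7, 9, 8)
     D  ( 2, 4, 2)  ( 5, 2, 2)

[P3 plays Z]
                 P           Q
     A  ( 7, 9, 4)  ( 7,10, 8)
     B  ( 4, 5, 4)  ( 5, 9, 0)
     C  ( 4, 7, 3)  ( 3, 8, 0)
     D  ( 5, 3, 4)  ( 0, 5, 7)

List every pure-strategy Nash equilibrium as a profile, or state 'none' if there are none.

NE set: (A,Q,Z)

(A,P,X): not NE [P1→C gives 9>4; P2→Q gives 4>0]
(A,P,Y): not NE [P2→Q gives 8>0]
(A,P,Z): not NE [P2→Q gives 10>9]
(A,Q,X): not NE [P3→Z gives 8>6]
(A,Q,Y): not NE [P1→B gives 9>5; P3→Z gives 8>6]
(A,Q,Z): NE
(B,P,X): not NE [P1→C gives 9>7]
(B,P,Y): not NE [P1→D gives 2>1; P3→X gives 7>4]
(B,P,Z): not NE [P1→A gives 7>4; P2→Q gives 9>5; P3→X gives 7>4]
(B,Q,X): not NE [P1→A gives 9>4; P2→P gives 6>4]
(B,Q,Y): not NE [P2→P gives 9>5; P3→X gives 9>0]
(B,Q,Z): not NE [P1→A gives 7>5; P3→X gives 9>0]
(C,P,X): not NE [P2→Q gives 2>0]
(C,P,Y): not NE [P2→Q gives 9>7; P3→Z gives 3>1]
(C,P,Z): not NE [P1→A gives 7>4; P2→Q gives 8>7]
(C,Q,X): not NE [P1→A gives 9>3; P3→Y gives 8>6]
(C,Q,Y): not NE [P1→B gives 9>7]
(C,Q,Z): not NE [P1→A gives 7>3; P3→Y gives 8>0]
(D,P,X): not NE [P1→C gives 9>6; P3→Z gives 4>2]
(D,P,Y): not NE [P3→Z gives 4>2]
(D,P,Z): not NE [P1→A gives 7>5; P2→Q gives 5>3]
(D,Q,X): not NE [P1→A gives 9>7; P2→P gives 9>1; P3→Z gives 7>4]
(D,Q,Y): not NE [P1→B gives 9>5; P2→P gives 4>2; P3→Z gives 7>2]
(D,Q,Z): not NE [P1→A gives 7>0]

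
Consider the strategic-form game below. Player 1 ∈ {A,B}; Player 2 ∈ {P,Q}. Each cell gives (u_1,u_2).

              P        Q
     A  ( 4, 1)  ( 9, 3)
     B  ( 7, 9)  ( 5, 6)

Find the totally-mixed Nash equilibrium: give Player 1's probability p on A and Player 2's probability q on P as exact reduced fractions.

(p,q) = (3/5, 4/7)

P1 indiff ⇒ q·4+(1-q)·9 = q·7+(1-q)·5 ⇒ q(-3) = (1-q)(-4) ⇒ q = 4/7
P2 indiff ⇒ p·1+(1-p)·9 = p·3+(1-p)·6 ⇒ p(-2) = (1-p)(-3) ⇒ p = 3/5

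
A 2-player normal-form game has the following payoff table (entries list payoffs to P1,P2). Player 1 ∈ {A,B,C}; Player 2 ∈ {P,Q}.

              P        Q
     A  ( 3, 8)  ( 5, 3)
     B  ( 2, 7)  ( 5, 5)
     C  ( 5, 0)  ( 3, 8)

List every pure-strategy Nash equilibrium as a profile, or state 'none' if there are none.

No pure NE.

(A,P): not NE [P1→C gives 5>3]
(A,Q): not NE [P2→P gives 8>3]
(B,P): not NE [P1→C gives 5>2]
(B,Q): not NE [P2→P gives 7>5]
(C,P): not NE [P2→Q gives 8>0]
(C,Q): not NE [P1→B gives 5>3]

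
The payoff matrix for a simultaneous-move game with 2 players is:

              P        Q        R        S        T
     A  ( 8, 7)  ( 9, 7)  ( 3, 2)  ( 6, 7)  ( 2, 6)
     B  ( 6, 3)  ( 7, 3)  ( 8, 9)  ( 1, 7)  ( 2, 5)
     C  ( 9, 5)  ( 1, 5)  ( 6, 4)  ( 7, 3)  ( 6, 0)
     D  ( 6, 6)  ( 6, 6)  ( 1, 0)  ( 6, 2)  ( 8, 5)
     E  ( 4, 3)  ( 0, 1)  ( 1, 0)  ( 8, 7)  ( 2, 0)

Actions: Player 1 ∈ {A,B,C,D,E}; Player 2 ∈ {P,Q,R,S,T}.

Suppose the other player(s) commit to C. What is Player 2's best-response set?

argmax u_2 = {P,Q}

u_2(P vs C) = 5
u_2(Q vs C) = 5
u_2(R vs C) = 4
u_2(S vs C) = 3
u_2(T vs C) = 0
max payoff 5 at {P,Q}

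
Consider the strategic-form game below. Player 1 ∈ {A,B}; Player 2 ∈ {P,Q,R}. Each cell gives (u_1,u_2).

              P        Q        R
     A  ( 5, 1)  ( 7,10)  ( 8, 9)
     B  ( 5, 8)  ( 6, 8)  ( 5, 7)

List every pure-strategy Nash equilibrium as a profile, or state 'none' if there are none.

(A,P): not NE [P2→Q gives 10>1]
(A,Q): NE
(A,R): not NE [P2→Q gives 10>9]
(B,P): NE
(B,Q): not NE [P1→A gives 7>6]
(B,R): not NE [P1→A gives 8>5; P2→Q gives 8>7]

Nash profiles: (A,Q), (B,P)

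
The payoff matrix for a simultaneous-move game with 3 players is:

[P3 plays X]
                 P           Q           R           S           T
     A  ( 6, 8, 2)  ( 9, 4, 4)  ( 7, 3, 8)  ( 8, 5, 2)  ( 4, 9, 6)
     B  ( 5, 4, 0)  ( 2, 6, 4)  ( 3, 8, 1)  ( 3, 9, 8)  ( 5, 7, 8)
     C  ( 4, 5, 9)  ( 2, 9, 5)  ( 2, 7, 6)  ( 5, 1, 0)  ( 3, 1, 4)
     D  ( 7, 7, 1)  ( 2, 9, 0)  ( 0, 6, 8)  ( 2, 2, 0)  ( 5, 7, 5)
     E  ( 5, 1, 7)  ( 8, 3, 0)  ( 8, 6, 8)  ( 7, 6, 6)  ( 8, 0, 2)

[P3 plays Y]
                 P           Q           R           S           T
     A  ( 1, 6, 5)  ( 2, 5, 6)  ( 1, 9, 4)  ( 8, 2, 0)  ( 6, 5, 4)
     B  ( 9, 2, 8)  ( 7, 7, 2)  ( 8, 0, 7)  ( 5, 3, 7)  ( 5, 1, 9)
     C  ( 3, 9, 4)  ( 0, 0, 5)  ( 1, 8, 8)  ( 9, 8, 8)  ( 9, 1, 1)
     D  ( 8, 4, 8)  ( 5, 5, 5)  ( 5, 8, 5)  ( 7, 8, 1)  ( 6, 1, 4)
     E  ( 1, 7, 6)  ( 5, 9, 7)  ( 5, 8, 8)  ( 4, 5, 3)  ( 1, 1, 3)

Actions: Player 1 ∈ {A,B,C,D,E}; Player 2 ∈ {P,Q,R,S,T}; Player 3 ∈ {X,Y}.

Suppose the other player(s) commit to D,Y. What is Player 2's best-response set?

argmax u_2 = {R,S}

u_2(P vs D,Y) = 4
u_2(Q vs D,Y) = 5
u_2(R vs D,Y) = 8
u_2(S vs D,Y) = 8
u_2(T vs D,Y) = 1
max payoff 8 at {R,S}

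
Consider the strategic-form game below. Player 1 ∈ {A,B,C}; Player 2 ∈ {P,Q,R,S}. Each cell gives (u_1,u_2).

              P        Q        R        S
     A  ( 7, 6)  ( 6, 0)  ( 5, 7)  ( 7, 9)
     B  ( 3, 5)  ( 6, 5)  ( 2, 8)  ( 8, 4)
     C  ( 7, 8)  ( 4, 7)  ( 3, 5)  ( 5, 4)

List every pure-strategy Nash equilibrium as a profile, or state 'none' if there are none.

PSNE = {(C,P)}

(A,P): not NE [P2→S gives 9>6]
(A,Q): not NE [P2→S gives 9>0]
(A,R): not NE [P2→S gives 9>7]
(A,S): not NE [P1→B gives 8>7]
(B,P): not NE [P1→C gives 7>3; P2→R gives 8>5]
(B,Q): not NE [P2→R gives 8>5]
(B,R): not NE [P1→A gives 5>2]
(B,S): not NE [P2→R gives 8>4]
(C,P): NE
(C,Q): not NE [P1→B gives 6>4; P2→P gives 8>7]
(C,R): not NE [P1→A gives 5>3; P2→P gives 8>5]
(C,S): not NE [P1→B gives 8>5; P2→P gives 8>4]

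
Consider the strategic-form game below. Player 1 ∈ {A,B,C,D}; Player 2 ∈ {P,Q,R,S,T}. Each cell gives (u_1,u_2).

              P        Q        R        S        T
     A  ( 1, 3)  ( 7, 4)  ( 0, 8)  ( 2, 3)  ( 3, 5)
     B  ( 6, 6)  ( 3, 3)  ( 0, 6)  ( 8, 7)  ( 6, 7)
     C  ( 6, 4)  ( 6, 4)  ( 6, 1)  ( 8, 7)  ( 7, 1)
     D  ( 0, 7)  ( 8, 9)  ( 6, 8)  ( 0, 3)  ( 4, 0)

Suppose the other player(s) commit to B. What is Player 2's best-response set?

u_2(P vs B) = 6
u_2(Q vs B) = 3
u_2(R vs B) = 6
u_2(S vs B) = 7
u_2(T vs B) = 7
max payoff 7 at {S,T}

P2 best: {S,T}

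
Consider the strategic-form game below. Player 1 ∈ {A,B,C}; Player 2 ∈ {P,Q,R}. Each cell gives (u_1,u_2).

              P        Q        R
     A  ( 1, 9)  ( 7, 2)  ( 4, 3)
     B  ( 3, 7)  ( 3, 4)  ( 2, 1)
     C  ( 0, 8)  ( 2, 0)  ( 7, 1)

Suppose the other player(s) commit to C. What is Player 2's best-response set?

u_2(P vs C) = 8
u_2(Q vs C) = 0
u_2(R vs C) = 1
max payoff 8 at {P}

P2 best: {P}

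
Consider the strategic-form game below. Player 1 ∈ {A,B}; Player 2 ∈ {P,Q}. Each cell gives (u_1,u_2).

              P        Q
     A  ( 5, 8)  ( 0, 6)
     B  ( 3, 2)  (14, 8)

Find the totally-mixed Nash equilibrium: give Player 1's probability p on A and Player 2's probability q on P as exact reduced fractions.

p=3/4, q=7/8

P1 indiff ⇒ q·5+(1-q)·0 = q·3+(1-q)·14 ⇒ q(2) = (1-q)(14) ⇒ q = 7/8
P2 indiff ⇒ p·8+(1-p)·2 = p·6+(1-p)·8 ⇒ p(2) = (1-p)(6) ⇒ p = 3/4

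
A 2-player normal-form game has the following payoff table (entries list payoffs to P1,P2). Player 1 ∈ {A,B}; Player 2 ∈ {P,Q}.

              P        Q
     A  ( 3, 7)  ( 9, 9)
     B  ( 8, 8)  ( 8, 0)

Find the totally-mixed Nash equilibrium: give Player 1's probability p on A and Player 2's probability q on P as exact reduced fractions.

P1 mixes 4/5 on A; P2 mixes 1/6 on P

P1 indiff ⇒ q·3+(1-q)·9 = q·8+(1-q)·8 ⇒ q(-5) = (1-q)(-1) ⇒ q = 1/6
P2 indiff ⇒ p·7+(1-p)·8 = p·9+(1-p)·0 ⇒ p(-2) = (1-p)(-8) ⇒ p = 4/5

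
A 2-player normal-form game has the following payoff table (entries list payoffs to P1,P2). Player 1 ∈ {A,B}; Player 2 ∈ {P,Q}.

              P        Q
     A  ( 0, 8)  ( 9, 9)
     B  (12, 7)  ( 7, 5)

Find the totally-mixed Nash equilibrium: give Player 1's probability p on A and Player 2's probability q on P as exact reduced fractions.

p=2/3, q=1/7

P1 indiff ⇒ q·0+(1-q)·9 = q·12+(1-q)·7 ⇒ q(-12) = (1-q)(-2) ⇒ q = 1/7
P2 indiff ⇒ p·8+(1-p)·7 = p·9+(1-p)·5 ⇒ p(-1) = (1-p)(-2) ⇒ p = 2/3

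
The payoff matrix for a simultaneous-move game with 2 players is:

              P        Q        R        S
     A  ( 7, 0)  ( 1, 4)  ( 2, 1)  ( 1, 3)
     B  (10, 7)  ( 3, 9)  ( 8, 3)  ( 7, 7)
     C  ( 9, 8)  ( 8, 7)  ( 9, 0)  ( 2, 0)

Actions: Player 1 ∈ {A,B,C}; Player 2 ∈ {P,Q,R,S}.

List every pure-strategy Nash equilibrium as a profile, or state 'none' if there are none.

(A,P): not NE [P1→B gives 10>7; P2→Q gives 4>0]
(A,Q): not NE [P1→C gives 8>1]
(A,R): not NE [P1→C gives 9>2; P2→Q gives 4>1]
(A,S): not NE [P1→B gives 7>1; P2→Q gives 4>3]
(B,P): not NE [P2→Q gives 9>7]
(B,Q): not NE [P1→C gives 8>3]
(B,R): not NE [P1→C gives 9>8; P2→Q gives 9>3]
(B,S): not NE [P2→Q gives 9>7]
(C,P): not NE [P1→B gives 10>9]
(C,Q): not NE [P2→P gives 8>7]
(C,R): not NE [P2→P gives 8>0]
(C,S): not NE [P1→B gives 7>2; P2→P gives 8>0]

Equilibria: none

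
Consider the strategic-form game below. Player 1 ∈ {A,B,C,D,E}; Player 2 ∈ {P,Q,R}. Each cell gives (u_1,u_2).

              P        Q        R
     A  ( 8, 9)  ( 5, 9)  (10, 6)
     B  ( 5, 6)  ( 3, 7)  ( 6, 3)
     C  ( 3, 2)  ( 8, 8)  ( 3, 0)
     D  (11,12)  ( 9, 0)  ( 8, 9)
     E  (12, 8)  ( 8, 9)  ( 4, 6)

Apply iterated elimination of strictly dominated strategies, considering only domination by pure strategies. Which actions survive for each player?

P1 drop B (A beats it: P:8>5 Q:5>3 R:10>6)
P1 drop C (D beats it: P:11>3 Q:9>8 R:8>3)
P2 drop R (P beats it: A:9>6 D:12>9 E:8>6)
P1 drop A (D beats it: P:11>8 Q:9>5)
P1→{D,E} P2→{P,Q}

Remaining: P1:{D,E} P2:{P,Q}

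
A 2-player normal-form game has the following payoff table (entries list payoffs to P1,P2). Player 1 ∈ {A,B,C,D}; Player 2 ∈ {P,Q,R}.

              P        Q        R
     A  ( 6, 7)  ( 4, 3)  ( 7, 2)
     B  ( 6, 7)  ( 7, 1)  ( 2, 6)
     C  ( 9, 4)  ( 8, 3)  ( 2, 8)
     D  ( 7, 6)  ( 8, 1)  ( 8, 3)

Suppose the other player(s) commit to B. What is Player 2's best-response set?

u_2(P vs B) = 7
u_2(Q vs B) = 1
u_2(R vs B) = 6
max payoff 7 at {P}

BR_2 = {P}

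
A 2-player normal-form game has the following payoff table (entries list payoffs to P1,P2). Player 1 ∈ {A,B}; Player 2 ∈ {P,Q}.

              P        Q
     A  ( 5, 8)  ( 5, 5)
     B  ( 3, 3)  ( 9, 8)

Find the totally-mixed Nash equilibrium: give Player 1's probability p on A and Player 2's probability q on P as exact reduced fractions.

P1 indiff ⇒ q·5+(1-q)·5 = q·3+(1-q)·9 ⇒ q(2) = (1-q)(4) ⇒ q = 2/3
P2 indiff ⇒ p·8+(1-p)·3 = p·5+(1-p)·8 ⇒ p(3) = (1-p)(5) ⇒ p = 5/8

P1 mixes 5/8 on A; P2 mixes 2/3 on P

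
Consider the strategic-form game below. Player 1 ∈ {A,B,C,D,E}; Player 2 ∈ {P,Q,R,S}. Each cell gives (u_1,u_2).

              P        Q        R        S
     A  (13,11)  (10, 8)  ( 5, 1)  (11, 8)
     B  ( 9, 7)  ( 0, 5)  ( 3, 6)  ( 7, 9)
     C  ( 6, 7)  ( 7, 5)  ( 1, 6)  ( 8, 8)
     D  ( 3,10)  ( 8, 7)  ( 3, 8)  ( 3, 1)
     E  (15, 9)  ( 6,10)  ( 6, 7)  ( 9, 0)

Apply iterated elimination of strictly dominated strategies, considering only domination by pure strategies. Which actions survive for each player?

P1 drop B (A beats it: P:13>9 Q:10>0 R:5>3 S:11>7)
P1 drop C (A beats it: P:13>6 Q:10>7 R:5>1 S:11>8)
P1 drop D (A beats it: P:13>3 Q:10>8 R:5>3 S:11>3)
P2 drop R (P beats it: A:11>1 E:9>7)
P2 drop S (P beats it: A:11>8 E:9>0)
P1→{A,E} P2→{P,Q}

IESDS → P1:{A,E} P2:{P,Q}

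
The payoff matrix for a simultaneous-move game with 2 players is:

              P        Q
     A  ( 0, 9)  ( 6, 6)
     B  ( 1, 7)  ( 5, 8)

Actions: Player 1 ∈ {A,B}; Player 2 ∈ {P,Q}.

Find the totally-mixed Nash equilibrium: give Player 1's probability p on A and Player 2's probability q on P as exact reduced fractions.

P1 indiff ⇒ q·0+(1-q)·6 = q·1+(1-q)·5 ⇒ q(-1) = (1-q)(-1) ⇒ q = 1/2
P2 indiff ⇒ p·9+(1-p)·7 = p·6+(1-p)·8 ⇒ p(3) = (1-p)(1) ⇒ p = 1/4

P1 mixes 1/4 on A; P2 mixes 1/2 on P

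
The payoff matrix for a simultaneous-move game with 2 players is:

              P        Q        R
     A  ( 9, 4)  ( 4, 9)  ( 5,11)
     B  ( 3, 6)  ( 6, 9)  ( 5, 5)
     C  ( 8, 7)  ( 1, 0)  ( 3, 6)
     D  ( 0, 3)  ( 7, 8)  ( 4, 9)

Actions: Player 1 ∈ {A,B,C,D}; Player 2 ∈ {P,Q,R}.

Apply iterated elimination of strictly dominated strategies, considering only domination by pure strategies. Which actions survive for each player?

P1 drop C (A beats it: P:9>8 Q:4>1 R:5>3)
P2 drop P (Q beats it: A:9>4 B:9>6 D:8>3)
P1→{A,B,D} P2→{Q,R}

IESDS → P1:{A,B,D} P2:{Q,R}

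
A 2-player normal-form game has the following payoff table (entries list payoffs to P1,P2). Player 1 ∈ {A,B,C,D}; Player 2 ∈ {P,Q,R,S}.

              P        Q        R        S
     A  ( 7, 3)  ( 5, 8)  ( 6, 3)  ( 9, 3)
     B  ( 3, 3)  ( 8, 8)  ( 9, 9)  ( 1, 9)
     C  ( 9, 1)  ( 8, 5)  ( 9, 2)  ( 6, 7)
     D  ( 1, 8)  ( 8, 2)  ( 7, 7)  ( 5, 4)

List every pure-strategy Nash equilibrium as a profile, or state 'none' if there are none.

NE set: (B,R)

(A,P): not NE [P1→C gives 9>7; P2→Q gives 8>3]
(A,Q): not NE [P1→D gives 8>5]
(A,R): not NE [P1→C gives 9>6; P2→Q gives 8>3]
(A,S): not NE [P2→Q gives 8>3]
(B,P): not NE [P1→C gives 9>3; P2→S gives 9>3]
(B,Q): not NE [P2→S gives 9>8]
(B,R): NE
(B,S): not NE [P1→A gives 9>1]
(C,P): not NE [P2→S gives 7>1]
(C,Q): not NE [P2→S gives 7>5]
(C,R): not NE [P2→S gives 7>2]
(C,S): not NE [P1→A gives 9>6]
(D,P): not NE [P1→C gives 9>1]
(D,Q): not NE [P2→P gives 8>2]
(D,R): not NE [P1→C gives 9>7; P2→P gives 8>7]
(D,S): not NE [P1→A gives 9>5; P2→P gives 8>4]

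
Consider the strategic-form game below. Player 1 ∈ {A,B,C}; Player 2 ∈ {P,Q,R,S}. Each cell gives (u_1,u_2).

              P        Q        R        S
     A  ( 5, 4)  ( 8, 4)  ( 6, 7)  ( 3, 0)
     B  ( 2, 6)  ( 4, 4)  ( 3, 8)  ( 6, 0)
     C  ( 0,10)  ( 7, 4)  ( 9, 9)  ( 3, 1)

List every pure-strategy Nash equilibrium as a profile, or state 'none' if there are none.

Equilibria: none

(A,P): not NE [P2→R gives 7>4]
(A,Q): not NE [P2→R gives 7>4]
(A,R): not NE [P1→C gives 9>6]
(A,S): not NE [P1→B gives 6>3; P2→R gives 7>0]
(B,P): not NE [P1→A gives 5>2; P2→R gives 8>6]
(B,Q): not NE [P1→A gives 8>4; P2→R gives 8>4]
(B,R): not NE [P1→C gives 9>3]
(B,S): not NE [P2→R gives 8>0]
(C,P): not NE [P1→A gives 5>0]
(C,Q): not NE [P1→A gives 8>7; P2→P gives 10>4]
(C,R): not NE [P2→P gives 10>9]
(C,S): not NE [P1→B gives 6>3; P2→P gives 10>1]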